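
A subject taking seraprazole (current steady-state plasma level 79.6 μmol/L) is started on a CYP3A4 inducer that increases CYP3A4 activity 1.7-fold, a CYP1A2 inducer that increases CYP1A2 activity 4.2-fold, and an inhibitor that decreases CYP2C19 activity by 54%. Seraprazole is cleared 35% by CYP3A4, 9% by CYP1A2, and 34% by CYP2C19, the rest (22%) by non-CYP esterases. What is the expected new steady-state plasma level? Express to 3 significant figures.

CYP3A4: 0.35 × 1.7 = 0.595
CYP1A2: 0.09 × 4.2 = 0.378
CYP2C19: 0.34 × 0.46 = 0.1564
Other: 0.22 (unchanged)
CL_new/CL_old = 0.595 + 0.378 + 0.1564 + 0.22 = 1.3494.
Steady-state plasma level ∝ 1/CL: new value = 79.6 / 1.3494 = 59.0 μmol/L.

59.0 μmol/L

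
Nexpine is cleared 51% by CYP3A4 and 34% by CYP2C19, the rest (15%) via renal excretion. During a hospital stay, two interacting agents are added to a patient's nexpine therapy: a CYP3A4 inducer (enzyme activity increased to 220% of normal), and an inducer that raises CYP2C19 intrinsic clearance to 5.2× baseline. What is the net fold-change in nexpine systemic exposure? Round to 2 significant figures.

The CYP3A4 pathway (51% of clearance) increases to 2.2× activity: 0.51 × 2.2 = 1.122.
The CYP2C19 pathway (34% of clearance) is boosted to 5.2× activity: 0.34 × 5.2 = 1.768.
Non-CYP routes (15%) are unchanged.
CL_new/CL_old = 1.122 + 1.768 + 0.15 = 3.04.
Because systemic exposure varies inversely with clearance, the combined effect is 1 / 3.04 = 0.33.

0.33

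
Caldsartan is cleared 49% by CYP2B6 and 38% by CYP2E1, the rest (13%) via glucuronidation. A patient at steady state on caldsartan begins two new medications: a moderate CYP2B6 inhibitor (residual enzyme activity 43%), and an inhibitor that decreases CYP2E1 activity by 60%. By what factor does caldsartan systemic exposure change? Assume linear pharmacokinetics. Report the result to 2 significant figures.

CYP2B6: 0.49 × 0.43 = 0.2107
CYP2E1: 0.38 × 0.4 = 0.152
Other: 0.13 (unchanged)
Relative clearance = 0.2107 + 0.152 + 0.13 = 0.4927.
Net systemic exposure ratio = 1 / 0.4927 = 2.0.

2.0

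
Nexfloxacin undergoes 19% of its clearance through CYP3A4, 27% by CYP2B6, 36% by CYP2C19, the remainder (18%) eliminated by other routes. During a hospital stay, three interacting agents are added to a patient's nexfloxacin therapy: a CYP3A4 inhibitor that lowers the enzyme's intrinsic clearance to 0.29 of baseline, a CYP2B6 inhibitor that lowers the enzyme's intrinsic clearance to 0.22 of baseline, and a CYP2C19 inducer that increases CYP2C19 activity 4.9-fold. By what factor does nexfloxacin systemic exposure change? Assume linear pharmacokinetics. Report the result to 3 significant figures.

0.486

CYP3A4: 0.19 × 0.29 = 0.0551
CYP2B6: 0.27 × 0.22 = 0.0594
CYP2C19: 0.36 × 4.9 = 1.764
Other: 0.18 (unchanged)
Relative clearance = 0.0551 + 0.0594 + 1.764 + 0.18 = 2.0585.
Net systemic exposure ratio = 1 / 2.0585 = 0.486.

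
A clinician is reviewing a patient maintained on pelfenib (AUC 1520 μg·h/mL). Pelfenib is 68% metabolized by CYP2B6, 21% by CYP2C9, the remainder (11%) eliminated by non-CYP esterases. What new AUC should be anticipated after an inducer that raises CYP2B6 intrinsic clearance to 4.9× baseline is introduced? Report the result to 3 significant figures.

The CYP2B6 pathway (68% of clearance) is boosted to 4.9× activity: 0.68 × 4.9 = 3.332.
CYP2C9 (21%) and the residual 11% are unaffected.
New clearance relative to baseline: 3.332 + 0.21 + 0.11 = 3.652.
New AUC = baseline ÷ relative clearance = 1520 / 3.652 = 416 μg·h/mL.

416 μg·h/mL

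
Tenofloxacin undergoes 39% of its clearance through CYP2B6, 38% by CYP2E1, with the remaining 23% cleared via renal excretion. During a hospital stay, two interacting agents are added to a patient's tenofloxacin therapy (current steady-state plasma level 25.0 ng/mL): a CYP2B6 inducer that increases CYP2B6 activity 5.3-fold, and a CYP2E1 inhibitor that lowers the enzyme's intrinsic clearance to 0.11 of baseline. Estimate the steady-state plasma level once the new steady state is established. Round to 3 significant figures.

10.7 ng/mL

CYP2B6: 0.39 × 5.3 = 2.067
CYP2E1: 0.38 × 0.11 = 0.0418
Other: 0.23 (unchanged)
Relative clearance = 2.067 + 0.0418 + 0.23 = 2.3388.
Dividing the baseline by the relative clearance: 25.0 / 2.3388 = 10.7 ng/mL.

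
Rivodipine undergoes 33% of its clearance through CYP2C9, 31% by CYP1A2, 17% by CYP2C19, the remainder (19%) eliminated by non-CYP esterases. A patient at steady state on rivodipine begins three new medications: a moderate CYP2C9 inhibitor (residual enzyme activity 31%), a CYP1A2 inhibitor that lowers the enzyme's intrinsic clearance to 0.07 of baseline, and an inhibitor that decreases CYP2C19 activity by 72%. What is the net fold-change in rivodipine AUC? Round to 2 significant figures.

2.8

The CYP2C9 pathway (33% of clearance) falls to 0.31× activity: 0.33 × 0.31 = 0.1023.
The CYP1A2 pathway (31% of clearance) falls to 0.07× activity: 0.31 × 0.07 = 0.0217.
The CYP2C19 pathway (17% of clearance) is reduced to 0.28× activity: 0.17 × 0.28 = 0.0476.
The remaining 19% of clearance is unaffected.
CL_new/CL_old = 0.1023 + 0.0217 + 0.0476 + 0.19 = 0.3616.
Net AUC ratio = 1 / 0.3616 = 2.8.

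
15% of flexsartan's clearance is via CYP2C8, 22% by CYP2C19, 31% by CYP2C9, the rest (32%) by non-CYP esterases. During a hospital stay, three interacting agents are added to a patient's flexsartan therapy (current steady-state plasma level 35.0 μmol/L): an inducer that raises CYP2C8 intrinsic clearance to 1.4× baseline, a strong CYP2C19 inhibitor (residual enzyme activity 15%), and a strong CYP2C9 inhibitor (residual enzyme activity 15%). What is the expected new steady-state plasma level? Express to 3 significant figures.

The CYP2C8 pathway (15% of clearance) increases to 1.4× activity: 0.15 × 1.4 = 0.21.
The CYP2C19 pathway (22% of clearance) drops to 0.15× activity: 0.22 × 0.15 = 0.033.
The CYP2C9 pathway (31% of clearance) drops to 0.15× activity: 0.31 × 0.15 = 0.0465.
The remaining 32% of clearance is unaffected.
CL_new/CL_old = 0.21 + 0.033 + 0.0465 + 0.32 = 0.6095.
New steady-state plasma level = 35.0 / 0.6095 = 57.4 μmol/L (concentration scales inversely with clearance).

57.4 μmol/L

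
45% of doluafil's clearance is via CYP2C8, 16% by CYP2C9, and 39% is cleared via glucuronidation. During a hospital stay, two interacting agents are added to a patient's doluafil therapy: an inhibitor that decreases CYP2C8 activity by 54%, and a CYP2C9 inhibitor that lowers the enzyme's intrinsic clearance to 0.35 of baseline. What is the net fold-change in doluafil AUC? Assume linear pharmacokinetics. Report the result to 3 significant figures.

1.53

The CYP2C8 pathway (45% of clearance) is reduced to 0.46× activity: 0.45 × 0.46 = 0.207.
The CYP2C9 pathway (16% of clearance) is reduced to 0.35× activity: 0.16 × 0.35 = 0.056.
Non-CYP routes (39%) are unchanged.
Relative clearance = 0.207 + 0.056 + 0.39 = 0.653.
Net AUC ratio = 1 / 0.653 = 1.53.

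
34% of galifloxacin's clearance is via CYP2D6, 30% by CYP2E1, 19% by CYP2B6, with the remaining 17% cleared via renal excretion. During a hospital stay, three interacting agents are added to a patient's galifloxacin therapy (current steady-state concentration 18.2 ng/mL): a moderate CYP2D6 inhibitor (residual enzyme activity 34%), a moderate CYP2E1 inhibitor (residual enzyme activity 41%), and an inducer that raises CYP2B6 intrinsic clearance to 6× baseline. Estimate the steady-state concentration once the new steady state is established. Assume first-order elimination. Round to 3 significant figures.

CYP2D6: 0.34 × 0.34 = 0.1156
CYP2E1: 0.3 × 0.41 = 0.123
CYP2B6: 0.19 × 6 = 1.14
Other: 0.17 (unchanged)
CL_new/CL_old = 0.1156 + 0.123 + 1.14 + 0.17 = 1.5486.
Dividing the baseline by the relative clearance: 18.2 / 1.5486 = 11.8 ng/mL.

11.8 ng/mL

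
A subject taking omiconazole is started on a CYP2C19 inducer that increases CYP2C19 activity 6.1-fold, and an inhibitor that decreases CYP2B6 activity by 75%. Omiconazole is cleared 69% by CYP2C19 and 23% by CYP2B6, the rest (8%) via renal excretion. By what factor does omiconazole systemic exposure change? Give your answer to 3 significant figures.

The CYP2C19 pathway (69% of clearance) rises to 6.1× activity: 0.69 × 6.1 = 4.209.
The CYP2B6 pathway (23% of clearance) falls to 0.25× activity: 0.23 × 0.25 = 0.0575.
The remaining 8% of clearance is unaffected.
CL_new/CL_old = 4.209 + 0.0575 + 0.08 = 4.3465.
Systemic exposure ∝ 1/CL: fold-change = 1 / 4.3465 = 0.230.

0.230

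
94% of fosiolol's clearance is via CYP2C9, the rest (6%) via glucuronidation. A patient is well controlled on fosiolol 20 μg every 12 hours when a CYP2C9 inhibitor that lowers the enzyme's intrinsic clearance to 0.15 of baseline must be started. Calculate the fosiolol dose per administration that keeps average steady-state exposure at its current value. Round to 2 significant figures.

The CYP2C9 pathway (94% of clearance) is reduced to 0.15× activity: 0.94 × 0.15 = 0.141.
Non-CYP routes (6%) are unchanged.
Relative clearance = 0.141 + 0.06 = 0.201.
Exposure is unchanged when dose changes in proportion to clearance. New dose = 20 μg × 0.201 = 4.0 μg.

4.0 μg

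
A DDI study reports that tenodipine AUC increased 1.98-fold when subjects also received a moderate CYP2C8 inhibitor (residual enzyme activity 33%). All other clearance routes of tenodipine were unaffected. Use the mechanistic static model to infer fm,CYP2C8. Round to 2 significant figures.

Let x = fm,CYP2C8. Because AUC ∝ 1/CL, relative clearance fell to 1/1.98 = 0.5051.
Setting x·0.33 + (1 − x) = 0.5051 and solving: x = (0.5051 − 1)/(0.33 − 1) = 0.74.

0.74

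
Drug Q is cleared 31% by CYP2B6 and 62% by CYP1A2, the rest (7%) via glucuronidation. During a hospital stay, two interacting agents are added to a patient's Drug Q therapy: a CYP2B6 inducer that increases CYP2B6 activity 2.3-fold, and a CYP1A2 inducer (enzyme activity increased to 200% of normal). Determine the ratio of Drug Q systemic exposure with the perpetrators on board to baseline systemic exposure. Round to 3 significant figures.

0.494

The CYP2B6 pathway (31% of clearance) is boosted to 2.3× activity: 0.31 × 2.3 = 0.713.
The CYP1A2 pathway (62% of clearance) is boosted to 2× activity: 0.62 × 2 = 1.24.
The remaining 7% of clearance is unaffected.
CL_new/CL_old = 0.713 + 1.24 + 0.07 = 2.023.
Net systemic exposure ratio = 1 / 2.023 = 0.494.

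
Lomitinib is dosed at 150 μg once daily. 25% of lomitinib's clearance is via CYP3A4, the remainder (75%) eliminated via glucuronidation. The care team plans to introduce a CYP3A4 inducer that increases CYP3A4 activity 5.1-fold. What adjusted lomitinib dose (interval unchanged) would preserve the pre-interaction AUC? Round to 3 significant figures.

304 μg

The CYP3A4 pathway (25% of clearance) rises to 5.1× activity: 0.25 × 5.1 = 1.275.
The remaining 75% of clearance is unaffected.
New clearance relative to baseline: 1.275 + 0.75 = 2.025.
Css,avg = (dose rate)/CL, so holding Css fixed requires dose ∝ CL: 150 × 2.025 = 304 μg.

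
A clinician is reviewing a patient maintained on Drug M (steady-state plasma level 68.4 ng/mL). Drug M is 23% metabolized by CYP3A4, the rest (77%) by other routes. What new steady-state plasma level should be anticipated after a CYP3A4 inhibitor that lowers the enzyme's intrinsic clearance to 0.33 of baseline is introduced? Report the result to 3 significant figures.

The CYP3A4 pathway (23% of clearance) falls to 0.33× activity: 0.23 × 0.33 = 0.0759.
Non-CYP routes (77%) are unchanged.
Relative clearance = 0.0759 + 0.77 = 0.8459.
New steady-state plasma level = baseline ÷ relative clearance = 68.4 / 0.8459 = 80.9 ng/mL.

80.9 ng/mL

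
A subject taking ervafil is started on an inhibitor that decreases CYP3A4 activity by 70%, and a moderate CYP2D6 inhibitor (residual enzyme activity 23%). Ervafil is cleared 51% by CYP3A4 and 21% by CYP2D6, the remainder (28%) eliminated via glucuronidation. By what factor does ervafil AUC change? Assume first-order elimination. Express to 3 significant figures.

The CYP3A4 pathway (51% of clearance) drops to 0.3× activity: 0.51 × 0.3 = 0.153.
The CYP2D6 pathway (21% of clearance) falls to 0.23× activity: 0.21 × 0.23 = 0.0483.
Non-CYP routes (28%) are unchanged.
CL_new/CL_old = 0.153 + 0.0483 + 0.28 = 0.4813.
Because AUC varies inversely with clearance, the combined effect is 1 / 0.4813 = 2.08.

2.08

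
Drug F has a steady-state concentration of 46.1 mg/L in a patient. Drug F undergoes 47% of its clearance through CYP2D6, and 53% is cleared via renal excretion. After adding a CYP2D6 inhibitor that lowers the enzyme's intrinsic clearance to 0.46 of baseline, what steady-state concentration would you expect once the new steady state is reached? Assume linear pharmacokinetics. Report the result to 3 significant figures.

61.8 mg/L

CYP2D6: 0.47 × 0.46 = 0.2162
Other: 0.53 (unchanged)
Relative clearance = 0.2162 + 0.53 = 0.7462.
With dosing unchanged, steady-state concentration scales as 1/CL: 46.1 / 0.7462 = 61.8 mg/L.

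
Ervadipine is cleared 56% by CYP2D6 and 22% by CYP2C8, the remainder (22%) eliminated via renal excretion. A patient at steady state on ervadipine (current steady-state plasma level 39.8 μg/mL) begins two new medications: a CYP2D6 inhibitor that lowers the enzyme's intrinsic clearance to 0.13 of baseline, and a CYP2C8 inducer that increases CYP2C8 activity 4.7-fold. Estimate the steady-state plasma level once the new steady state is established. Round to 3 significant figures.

The CYP2D6 pathway (56% of clearance) drops to 0.13× activity: 0.56 × 0.13 = 0.0728.
The CYP2C8 pathway (22% of clearance) rises to 4.7× activity: 0.22 × 4.7 = 1.034.
The remaining 22% of clearance is unaffected.
Relative clearance = 0.0728 + 1.034 + 0.22 = 1.3268.
Dividing the baseline by the relative clearance: 39.8 / 1.3268 = 30.0 μg/mL.

30.0 μg/mL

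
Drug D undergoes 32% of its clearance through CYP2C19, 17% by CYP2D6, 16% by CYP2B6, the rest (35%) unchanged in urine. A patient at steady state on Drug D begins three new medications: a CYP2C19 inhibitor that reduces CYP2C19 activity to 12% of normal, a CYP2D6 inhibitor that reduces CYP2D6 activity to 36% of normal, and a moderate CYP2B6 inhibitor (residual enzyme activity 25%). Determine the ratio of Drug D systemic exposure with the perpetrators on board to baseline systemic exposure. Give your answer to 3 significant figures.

The CYP2C19 pathway (32% of clearance) drops to 0.12× activity: 0.32 × 0.12 = 0.0384.
The CYP2D6 pathway (17% of clearance) falls to 0.36× activity: 0.17 × 0.36 = 0.0612.
The CYP2B6 pathway (16% of clearance) is reduced to 0.25× activity: 0.16 × 0.25 = 0.04.
The remaining 35% of clearance is unaffected.
CL_new/CL_old = 0.0384 + 0.0612 + 0.04 + 0.35 = 0.4896.
Net systemic exposure ratio = 1 / 0.4896 = 2.04.

2.04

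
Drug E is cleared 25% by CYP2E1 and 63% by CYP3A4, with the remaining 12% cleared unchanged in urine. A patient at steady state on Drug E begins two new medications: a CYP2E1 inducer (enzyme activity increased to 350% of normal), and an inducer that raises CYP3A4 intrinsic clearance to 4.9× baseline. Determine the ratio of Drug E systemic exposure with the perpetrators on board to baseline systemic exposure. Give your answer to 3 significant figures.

0.245

The CYP2E1 pathway (25% of clearance) increases to 3.5× activity: 0.25 × 3.5 = 0.875.
The CYP3A4 pathway (63% of clearance) rises to 4.9× activity: 0.63 × 4.9 = 3.087.
The remaining 12% of clearance is unaffected.
CL_new/CL_old = 0.875 + 3.087 + 0.12 = 4.082.
Systemic exposure ∝ 1/CL: fold-change = 1 / 4.082 = 0.245.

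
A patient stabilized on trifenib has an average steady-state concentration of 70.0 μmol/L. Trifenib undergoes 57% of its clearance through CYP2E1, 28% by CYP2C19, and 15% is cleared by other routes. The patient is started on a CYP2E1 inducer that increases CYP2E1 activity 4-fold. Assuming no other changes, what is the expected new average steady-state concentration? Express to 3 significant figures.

25.8 μmol/L

The CYP2E1 pathway (57% of clearance) is boosted to 4× activity: 0.57 × 4 = 2.28.
CYP2C19 (28%) and the residual 15% are unaffected.
New clearance relative to baseline: 2.28 + 0.28 + 0.15 = 2.71.
New average steady-state concentration = baseline ÷ relative clearance = 70.0 / 2.71 = 25.8 μmol/L.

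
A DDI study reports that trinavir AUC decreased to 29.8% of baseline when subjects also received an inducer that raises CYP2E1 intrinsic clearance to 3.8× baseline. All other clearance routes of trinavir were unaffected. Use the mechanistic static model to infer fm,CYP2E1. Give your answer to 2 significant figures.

Call the CYP2E1 fraction fm. After the interaction, CL_new/CL_old = fm × 3.8 + (1 − fm).
AUC ratio = 1 / (new CL fraction), so new CL fraction = 1 / 0.298 = 3.356.
fm × 3.8 + 1 − fm = 3.356  ⇒  fm × (3.8 − 1) = 2.356  ⇒  fm = 0.84.

0.84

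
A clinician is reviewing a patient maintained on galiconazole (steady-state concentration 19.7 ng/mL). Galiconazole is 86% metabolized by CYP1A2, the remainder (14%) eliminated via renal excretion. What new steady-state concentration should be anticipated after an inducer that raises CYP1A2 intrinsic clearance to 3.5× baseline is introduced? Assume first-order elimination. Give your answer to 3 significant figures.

6.25 ng/mL

The CYP1A2 pathway (86% of clearance) increases to 3.5× activity: 0.86 × 3.5 = 3.01.
The remaining 14% of clearance is unaffected.
Relative clearance = 3.01 + 0.14 = 3.15.
With dosing unchanged, steady-state concentration scales as 1/CL: 19.7 / 3.15 = 6.25 ng/mL.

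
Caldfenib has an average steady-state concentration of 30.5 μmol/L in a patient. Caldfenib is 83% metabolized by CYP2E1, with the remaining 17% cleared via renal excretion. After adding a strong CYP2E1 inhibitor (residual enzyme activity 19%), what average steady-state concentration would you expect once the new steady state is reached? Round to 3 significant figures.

The CYP2E1 pathway (83% of clearance) drops to 0.19× activity: 0.83 × 0.19 = 0.1577.
Non-CYP routes (17%) are unchanged.
CL_new/CL_old = 0.1577 + 0.17 = 0.3277.
Average steady-state concentration ∝ 1/CL, so new value = 30.5 / 0.3277 = 93.1 μmol/L.

93.1 μmol/L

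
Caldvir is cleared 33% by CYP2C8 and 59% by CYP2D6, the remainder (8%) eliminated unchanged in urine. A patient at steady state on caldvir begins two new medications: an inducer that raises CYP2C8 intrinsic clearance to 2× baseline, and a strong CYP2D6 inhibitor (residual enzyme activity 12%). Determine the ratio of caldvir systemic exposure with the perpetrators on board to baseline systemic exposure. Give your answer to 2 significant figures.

1.2

The CYP2C8 pathway (33% of clearance) rises to 2× activity: 0.33 × 2 = 0.66.
The CYP2D6 pathway (59% of clearance) falls to 0.12× activity: 0.59 × 0.12 = 0.0708.
Non-CYP routes (8%) are unchanged.
Relative clearance = 0.66 + 0.0708 + 0.08 = 0.8108.
Net systemic exposure ratio = 1 / 0.8108 = 1.2.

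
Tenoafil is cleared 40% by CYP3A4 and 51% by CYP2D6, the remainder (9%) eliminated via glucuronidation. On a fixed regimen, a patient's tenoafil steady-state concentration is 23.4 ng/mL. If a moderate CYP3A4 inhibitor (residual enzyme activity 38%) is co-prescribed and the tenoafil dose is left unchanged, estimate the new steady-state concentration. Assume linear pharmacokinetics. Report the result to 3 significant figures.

31.1 ng/mL

The CYP3A4 pathway (40% of clearance) falls to 0.38× activity: 0.4 × 0.38 = 0.152.
CYP2D6 (51%) and the residual 9% are unaffected.
New clearance relative to baseline: 0.152 + 0.51 + 0.09 = 0.752.
New steady-state concentration = baseline ÷ relative clearance = 23.4 / 0.752 = 31.1 ng/mL.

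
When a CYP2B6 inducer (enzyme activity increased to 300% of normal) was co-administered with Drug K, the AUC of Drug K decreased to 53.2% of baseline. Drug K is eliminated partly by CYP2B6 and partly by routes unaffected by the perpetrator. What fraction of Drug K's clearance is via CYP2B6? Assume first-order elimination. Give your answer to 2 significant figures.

Let x = fm,CYP2B6. Because AUC ∝ 1/CL, relative clearance rose to 1/0.532 = 1.88.
Setting x·3 + (1 − x) = 1.88 and solving: x = (1.88 − 1)/(3 − 1) = 0.44.

0.44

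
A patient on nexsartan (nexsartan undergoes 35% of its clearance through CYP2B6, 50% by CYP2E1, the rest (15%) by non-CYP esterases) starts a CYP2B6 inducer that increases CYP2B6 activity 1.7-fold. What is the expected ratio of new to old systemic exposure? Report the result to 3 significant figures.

0.803

CYP2B6: 0.35 × 1.7 = 0.595
CYP2E1: 0.5 (unchanged)
Other: 0.15 (unchanged)
New clearance relative to baseline: 0.595 + 0.5 + 0.15 = 1.245.
Since systemic exposure ∝ 1/CL, the ratio is 1 / 1.245 = 0.803.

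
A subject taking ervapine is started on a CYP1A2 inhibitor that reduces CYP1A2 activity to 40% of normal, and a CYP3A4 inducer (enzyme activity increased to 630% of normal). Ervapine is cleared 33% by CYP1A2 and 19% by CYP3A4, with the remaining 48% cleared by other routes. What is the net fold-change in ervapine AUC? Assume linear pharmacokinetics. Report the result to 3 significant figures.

0.553

The CYP1A2 pathway (33% of clearance) is reduced to 0.4× activity: 0.33 × 0.4 = 0.132.
The CYP3A4 pathway (19% of clearance) is boosted to 6.3× activity: 0.19 × 6.3 = 1.197.
The remaining 48% of clearance is unaffected.
New clearance relative to baseline: 0.132 + 1.197 + 0.48 = 1.809.
Because AUC varies inversely with clearance, the combined effect is 1 / 1.809 = 0.553.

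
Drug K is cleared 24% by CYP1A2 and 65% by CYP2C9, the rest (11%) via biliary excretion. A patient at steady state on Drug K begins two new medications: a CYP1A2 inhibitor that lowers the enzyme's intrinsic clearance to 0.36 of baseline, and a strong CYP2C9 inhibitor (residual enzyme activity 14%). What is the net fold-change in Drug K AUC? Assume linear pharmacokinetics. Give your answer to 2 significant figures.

The CYP1A2 pathway (24% of clearance) falls to 0.36× activity: 0.24 × 0.36 = 0.0864.
The CYP2C9 pathway (65% of clearance) drops to 0.14× activity: 0.65 × 0.14 = 0.091.
Non-CYP routes (11%) are unchanged.
CL_new/CL_old = 0.0864 + 0.091 + 0.11 = 0.2874.
Because AUC varies inversely with clearance, the combined effect is 1 / 0.2874 = 3.5.

3.5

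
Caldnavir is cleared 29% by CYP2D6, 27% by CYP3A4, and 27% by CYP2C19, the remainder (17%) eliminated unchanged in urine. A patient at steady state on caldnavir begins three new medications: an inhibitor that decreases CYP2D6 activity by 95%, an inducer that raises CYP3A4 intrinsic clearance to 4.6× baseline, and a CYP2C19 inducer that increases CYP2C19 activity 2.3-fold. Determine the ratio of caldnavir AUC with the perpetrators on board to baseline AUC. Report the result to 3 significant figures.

CYP2D6: 0.29 × 0.05 = 0.0145
CYP3A4: 0.27 × 4.6 = 1.242
CYP2C19: 0.27 × 2.3 = 0.621
Other: 0.17 (unchanged)
Relative clearance = 0.0145 + 1.242 + 0.621 + 0.17 = 2.0475.
Net AUC ratio = 1 / 2.0475 = 0.488.

0.488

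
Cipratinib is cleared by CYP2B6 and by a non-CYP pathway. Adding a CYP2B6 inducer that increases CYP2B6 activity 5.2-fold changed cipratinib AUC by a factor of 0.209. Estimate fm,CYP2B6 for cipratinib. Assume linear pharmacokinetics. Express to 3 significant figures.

Let x = fm,CYP2B6. Because AUC ∝ 1/CL, relative clearance rose to 1/0.209 = 4.785.
Setting x·5.2 + (1 − x) = 4.785 and solving: x = (4.785 − 1)/(5.2 − 1) = 0.901.

0.901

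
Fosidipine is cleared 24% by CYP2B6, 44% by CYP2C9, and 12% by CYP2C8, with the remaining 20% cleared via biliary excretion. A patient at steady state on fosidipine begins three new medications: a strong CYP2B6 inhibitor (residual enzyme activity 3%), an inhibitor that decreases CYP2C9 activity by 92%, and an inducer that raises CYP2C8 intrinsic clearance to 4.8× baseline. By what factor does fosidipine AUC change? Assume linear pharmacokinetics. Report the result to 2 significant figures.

1.2

The CYP2B6 pathway (24% of clearance) is reduced to 0.03× activity: 0.24 × 0.03 = 0.0072.
The CYP2C9 pathway (44% of clearance) falls to 0.08× activity: 0.44 × 0.08 = 0.0352.
The CYP2C8 pathway (12% of clearance) rises to 4.8× activity: 0.12 × 4.8 = 0.576.
The remaining 20% of clearance is unaffected.
Relative clearance = 0.0072 + 0.0352 + 0.576 + 0.2 = 0.8184.
Net AUC ratio = 1 / 0.8184 = 1.2.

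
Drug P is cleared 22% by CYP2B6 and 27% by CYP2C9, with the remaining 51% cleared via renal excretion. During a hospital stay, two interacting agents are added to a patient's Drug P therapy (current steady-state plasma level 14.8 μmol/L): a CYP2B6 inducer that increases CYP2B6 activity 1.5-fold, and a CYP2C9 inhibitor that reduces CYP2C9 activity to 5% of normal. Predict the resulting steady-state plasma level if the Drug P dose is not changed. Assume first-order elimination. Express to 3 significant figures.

CYP2B6: 0.22 × 1.5 = 0.33
CYP2C9: 0.27 × 0.05 = 0.0135
Other: 0.51 (unchanged)
CL_new/CL_old = 0.33 + 0.0135 + 0.51 = 0.8535.
New steady-state plasma level = 14.8 / 0.8535 = 17.3 μmol/L (concentration scales inversely with clearance).

17.3 μmol/L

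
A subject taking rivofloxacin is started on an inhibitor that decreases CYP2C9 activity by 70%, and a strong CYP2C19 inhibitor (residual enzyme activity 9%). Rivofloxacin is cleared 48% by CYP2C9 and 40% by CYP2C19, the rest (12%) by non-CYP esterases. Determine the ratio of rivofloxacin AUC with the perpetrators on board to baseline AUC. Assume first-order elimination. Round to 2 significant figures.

The CYP2C9 pathway (48% of clearance) is reduced to 0.3× activity: 0.48 × 0.3 = 0.144.
The CYP2C19 pathway (40% of clearance) is reduced to 0.09× activity: 0.4 × 0.09 = 0.036.
The remaining 12% of clearance is unaffected.
Relative clearance = 0.144 + 0.036 + 0.12 = 0.3.
Because AUC varies inversely with clearance, the combined effect is 1 / 0.3 = 3.3.

3.3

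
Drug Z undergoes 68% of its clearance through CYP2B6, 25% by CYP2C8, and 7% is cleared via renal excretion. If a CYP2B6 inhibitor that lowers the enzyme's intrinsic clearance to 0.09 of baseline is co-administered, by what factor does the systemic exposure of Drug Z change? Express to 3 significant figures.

2.62

The CYP2B6 pathway (68% of clearance) falls to 0.09× activity: 0.68 × 0.09 = 0.0612.
CYP2C8 (25%) and the residual 7% are unaffected.
Relative clearance = 0.0612 + 0.25 + 0.07 = 0.3812.
Systemic exposure ratio = CL_old/CL_new = 1 / 0.3812 = 2.62.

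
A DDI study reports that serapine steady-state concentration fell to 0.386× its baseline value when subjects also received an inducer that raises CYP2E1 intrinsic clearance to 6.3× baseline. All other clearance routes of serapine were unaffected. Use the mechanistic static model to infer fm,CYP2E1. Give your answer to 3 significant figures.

0.300

Let x = fm,CYP2E1. Because steady-state concentration ∝ 1/CL, relative clearance rose to 1/0.386 = 2.591.
Only the CYP2E1 route changed, so 2.591 = x·6.3 + (1 − x), giving x = 0.300.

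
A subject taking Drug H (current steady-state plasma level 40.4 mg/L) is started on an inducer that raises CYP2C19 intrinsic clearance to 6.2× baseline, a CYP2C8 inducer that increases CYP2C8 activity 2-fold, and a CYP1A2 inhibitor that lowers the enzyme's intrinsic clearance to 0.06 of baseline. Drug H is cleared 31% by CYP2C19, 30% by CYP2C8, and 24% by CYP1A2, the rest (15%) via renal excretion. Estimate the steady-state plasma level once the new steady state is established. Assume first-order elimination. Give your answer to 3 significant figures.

The CYP2C19 pathway (31% of clearance) increases to 6.2× activity: 0.31 × 6.2 = 1.922.
The CYP2C8 pathway (30% of clearance) rises to 2× activity: 0.3 × 2 = 0.6.
The CYP1A2 pathway (24% of clearance) falls to 0.06× activity: 0.24 × 0.06 = 0.0144.
Non-CYP routes (15%) are unchanged.
Relative clearance = 1.922 + 0.6 + 0.0144 + 0.15 = 2.6864.
New steady-state plasma level = 40.4 / 2.6864 = 15.0 mg/L (concentration scales inversely with clearance).

15.0 mg/L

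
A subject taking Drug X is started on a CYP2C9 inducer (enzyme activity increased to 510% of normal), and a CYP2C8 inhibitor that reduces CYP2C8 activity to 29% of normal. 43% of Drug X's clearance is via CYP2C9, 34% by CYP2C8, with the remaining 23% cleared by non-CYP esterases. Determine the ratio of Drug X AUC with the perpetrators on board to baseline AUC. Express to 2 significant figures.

The CYP2C9 pathway (43% of clearance) rises to 5.1× activity: 0.43 × 5.1 = 2.193.
The CYP2C8 pathway (34% of clearance) falls to 0.29× activity: 0.34 × 0.29 = 0.0986.
Non-CYP routes (23%) are unchanged.
New clearance relative to baseline: 2.193 + 0.0986 + 0.23 = 2.5216.
AUC ∝ 1/CL: fold-change = 1 / 2.5216 = 0.40.

0.40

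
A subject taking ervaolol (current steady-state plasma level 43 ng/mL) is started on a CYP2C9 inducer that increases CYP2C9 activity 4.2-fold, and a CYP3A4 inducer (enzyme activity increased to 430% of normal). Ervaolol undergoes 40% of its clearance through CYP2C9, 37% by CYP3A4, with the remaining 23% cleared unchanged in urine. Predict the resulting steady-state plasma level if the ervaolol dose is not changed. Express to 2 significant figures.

The CYP2C9 pathway (40% of clearance) rises to 4.2× activity: 0.4 × 4.2 = 1.68.
The CYP3A4 pathway (37% of clearance) increases to 4.3× activity: 0.37 × 4.3 = 1.591.
Non-CYP routes (23%) are unchanged.
New clearance relative to baseline: 1.68 + 1.591 + 0.23 = 3.501.
New steady-state plasma level = 43 / 3.501 = 12 ng/mL (concentration scales inversely with clearance).

12 ng/mL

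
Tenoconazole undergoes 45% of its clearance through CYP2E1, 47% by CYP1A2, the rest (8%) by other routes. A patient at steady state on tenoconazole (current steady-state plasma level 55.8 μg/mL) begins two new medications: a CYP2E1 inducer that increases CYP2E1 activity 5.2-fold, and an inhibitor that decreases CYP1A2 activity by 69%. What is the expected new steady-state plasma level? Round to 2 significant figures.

22 μg/mL

The CYP2E1 pathway (45% of clearance) rises to 5.2× activity: 0.45 × 5.2 = 2.34.
The CYP1A2 pathway (47% of clearance) drops to 0.31× activity: 0.47 × 0.31 = 0.1457.
The remaining 8% of clearance is unaffected.
Relative clearance = 2.34 + 0.1457 + 0.08 = 2.5657.
New steady-state plasma level = 55.8 / 2.5657 = 22 μg/mL (concentration scales inversely with clearance).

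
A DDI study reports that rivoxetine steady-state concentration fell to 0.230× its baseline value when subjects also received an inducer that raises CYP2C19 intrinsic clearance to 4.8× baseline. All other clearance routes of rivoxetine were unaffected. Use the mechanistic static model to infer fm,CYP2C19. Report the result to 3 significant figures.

Write x for the fraction cleared via CYP2C19. The observed steady-state concentration change means clearance rose to 1/0.230 = 4.348 of baseline.
Only the CYP2C19 route changed, so 4.348 = x·4.8 + (1 − x), giving x = 0.881.

0.881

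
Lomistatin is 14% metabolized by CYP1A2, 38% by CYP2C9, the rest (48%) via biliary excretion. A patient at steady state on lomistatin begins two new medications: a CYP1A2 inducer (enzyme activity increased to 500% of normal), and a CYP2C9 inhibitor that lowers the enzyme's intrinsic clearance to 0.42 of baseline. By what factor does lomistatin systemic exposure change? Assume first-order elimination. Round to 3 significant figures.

The CYP1A2 pathway (14% of clearance) rises to 5× activity: 0.14 × 5 = 0.7.
The CYP2C9 pathway (38% of clearance) drops to 0.42× activity: 0.38 × 0.42 = 0.1596.
Non-CYP routes (48%) are unchanged.
New clearance relative to baseline: 0.7 + 0.1596 + 0.48 = 1.3396.
Net systemic exposure ratio = 1 / 1.3396 = 0.746.

0.746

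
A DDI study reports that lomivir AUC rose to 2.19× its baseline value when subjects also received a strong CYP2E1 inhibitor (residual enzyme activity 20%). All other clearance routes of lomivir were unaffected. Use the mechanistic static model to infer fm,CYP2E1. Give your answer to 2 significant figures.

Call the CYP2E1 fraction fm. After the interaction, CL_new/CL_old = fm × 0.2 + (1 − fm).
AUC ratio = 1 / (new CL fraction), so new CL fraction = 1 / 2.19 = 0.4566.
fm × 0.2 + 1 − fm = 0.4566  ⇒  fm × (0.2 − 1) = −0.5434  ⇒  fm = 0.68.

0.68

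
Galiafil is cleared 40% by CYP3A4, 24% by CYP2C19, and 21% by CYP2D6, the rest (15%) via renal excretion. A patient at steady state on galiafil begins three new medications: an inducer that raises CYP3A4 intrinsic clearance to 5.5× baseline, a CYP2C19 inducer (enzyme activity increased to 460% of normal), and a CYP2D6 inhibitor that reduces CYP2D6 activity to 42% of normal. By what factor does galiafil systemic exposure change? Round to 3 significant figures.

0.282

The CYP3A4 pathway (40% of clearance) increases to 5.5× activity: 0.4 × 5.5 = 2.2.
The CYP2C19 pathway (24% of clearance) rises to 4.6× activity: 0.24 × 4.6 = 1.104.
The CYP2D6 pathway (21% of clearance) drops to 0.42× activity: 0.21 × 0.42 = 0.0882.
The remaining 15% of clearance is unaffected.
CL_new/CL_old = 2.2 + 1.104 + 0.0882 + 0.15 = 3.5422.
Net systemic exposure ratio = 1 / 3.5422 = 0.282.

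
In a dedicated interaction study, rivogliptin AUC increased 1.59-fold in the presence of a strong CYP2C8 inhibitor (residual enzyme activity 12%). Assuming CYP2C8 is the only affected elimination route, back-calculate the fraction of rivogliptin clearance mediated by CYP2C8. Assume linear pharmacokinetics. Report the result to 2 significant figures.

0.42

Write x for the fraction cleared via CYP2C8. The observed AUC change means clearance fell to 1/1.59 = 0.6289 of baseline.
Only the CYP2C8 route changed, so 0.6289 = x·0.12 + (1 − x), giving x = 0.42.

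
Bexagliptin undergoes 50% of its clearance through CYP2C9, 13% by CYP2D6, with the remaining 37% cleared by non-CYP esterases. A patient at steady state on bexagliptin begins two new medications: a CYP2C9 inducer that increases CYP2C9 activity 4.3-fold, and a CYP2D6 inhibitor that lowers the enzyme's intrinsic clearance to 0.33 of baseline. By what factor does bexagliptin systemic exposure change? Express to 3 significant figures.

The CYP2C9 pathway (50% of clearance) rises to 4.3× activity: 0.5 × 4.3 = 2.15.
The CYP2D6 pathway (13% of clearance) is reduced to 0.33× activity: 0.13 × 0.33 = 0.0429.
The remaining 37% of clearance is unaffected.
Relative clearance = 2.15 + 0.0429 + 0.37 = 2.5629.
Net systemic exposure ratio = 1 / 2.5629 = 0.390.

0.390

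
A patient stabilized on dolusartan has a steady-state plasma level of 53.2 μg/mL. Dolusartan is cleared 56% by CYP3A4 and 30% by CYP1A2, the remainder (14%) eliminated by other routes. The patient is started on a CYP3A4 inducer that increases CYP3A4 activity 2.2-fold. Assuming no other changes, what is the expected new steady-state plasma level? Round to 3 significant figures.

31.8 μg/mL

CYP3A4: 0.56 × 2.2 = 1.232
CYP1A2: 0.3 (unchanged)
Other: 0.14 (unchanged)
New clearance relative to baseline: 1.232 + 0.3 + 0.14 = 1.672.
New steady-state plasma level = baseline ÷ relative clearance = 53.2 / 1.672 = 31.8 μg/mL.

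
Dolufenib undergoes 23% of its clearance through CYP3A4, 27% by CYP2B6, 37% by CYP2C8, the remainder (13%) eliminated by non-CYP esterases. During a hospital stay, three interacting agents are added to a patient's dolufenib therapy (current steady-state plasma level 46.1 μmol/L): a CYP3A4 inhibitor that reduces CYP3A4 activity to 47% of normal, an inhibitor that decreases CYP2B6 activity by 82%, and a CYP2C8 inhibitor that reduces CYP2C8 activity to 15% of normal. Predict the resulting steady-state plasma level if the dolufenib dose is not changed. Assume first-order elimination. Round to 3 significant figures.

CYP3A4: 0.23 × 0.47 = 0.1081
CYP2B6: 0.27 × 0.18 = 0.0486
CYP2C8: 0.37 × 0.15 = 0.0555
Other: 0.13 (unchanged)
Relative clearance = 0.1081 + 0.0486 + 0.0555 + 0.13 = 0.3422.
Steady-state plasma level ∝ 1/CL: new value = 46.1 / 0.3422 = 135 μmol/L.

135 μmol/L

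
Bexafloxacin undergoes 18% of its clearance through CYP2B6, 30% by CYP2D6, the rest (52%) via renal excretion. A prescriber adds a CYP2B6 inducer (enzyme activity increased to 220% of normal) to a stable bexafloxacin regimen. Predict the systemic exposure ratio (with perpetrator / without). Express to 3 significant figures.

0.822

The CYP2B6 pathway (18% of clearance) is boosted to 2.2× activity: 0.18 × 2.2 = 0.396.
CYP2D6 (30%) and the residual 52% are unaffected.
CL_new/CL_old = 0.396 + 0.3 + 0.52 = 1.216.
Since systemic exposure ∝ 1/CL, the ratio is 1 / 1.216 = 0.822.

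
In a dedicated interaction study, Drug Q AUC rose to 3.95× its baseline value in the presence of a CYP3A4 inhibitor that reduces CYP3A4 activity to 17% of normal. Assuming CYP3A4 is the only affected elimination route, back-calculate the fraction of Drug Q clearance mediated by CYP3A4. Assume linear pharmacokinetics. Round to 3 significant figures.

Let fm be the CYP3A4 fraction. New clearance relative to baseline = fm × 0.17 + (1 − fm).
AUC ratio = 1 / (new CL fraction), so new CL fraction = 1 / 3.95 = 0.2532.
fm × 0.17 + 1 − fm = 0.2532  ⇒  fm × (0.17 − 1) = −0.7468  ⇒  fm = 0.900.

0.900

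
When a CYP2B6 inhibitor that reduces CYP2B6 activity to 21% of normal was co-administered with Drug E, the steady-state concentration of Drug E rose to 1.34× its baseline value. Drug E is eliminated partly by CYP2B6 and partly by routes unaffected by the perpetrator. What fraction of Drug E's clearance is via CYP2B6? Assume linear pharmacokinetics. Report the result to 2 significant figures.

0.32

CL'/CL = 1 / 1.34 = 0.7463
0.21·fm + (1 − fm) = 0.7463
fm = (0.7463 − 1) / (0.21 − 1) = 0.32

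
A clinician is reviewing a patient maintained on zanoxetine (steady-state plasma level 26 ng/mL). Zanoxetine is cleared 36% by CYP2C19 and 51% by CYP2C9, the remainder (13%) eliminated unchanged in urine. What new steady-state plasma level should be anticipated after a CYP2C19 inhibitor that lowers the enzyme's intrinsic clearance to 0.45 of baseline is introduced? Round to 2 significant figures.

The CYP2C19 pathway (36% of clearance) is reduced to 0.45× activity: 0.36 × 0.45 = 0.162.
CYP2C9 (51%) and the residual 13% are unaffected.
New clearance relative to baseline: 0.162 + 0.51 + 0.13 = 0.802.
With dosing unchanged, steady-state plasma level scales as 1/CL: 26 / 0.802 = 32 ng/mL.

32 ng/mL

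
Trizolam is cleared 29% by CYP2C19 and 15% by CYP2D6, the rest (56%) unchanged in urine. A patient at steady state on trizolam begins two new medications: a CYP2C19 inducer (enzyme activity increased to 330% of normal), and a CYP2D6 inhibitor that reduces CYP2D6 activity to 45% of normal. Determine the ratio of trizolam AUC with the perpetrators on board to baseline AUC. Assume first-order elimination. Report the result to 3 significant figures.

0.631

The CYP2C19 pathway (29% of clearance) is boosted to 3.3× activity: 0.29 × 3.3 = 0.957.
The CYP2D6 pathway (15% of clearance) is reduced to 0.45× activity: 0.15 × 0.45 = 0.0675.
The remaining 56% of clearance is unaffected.
Relative clearance = 0.957 + 0.0675 + 0.56 = 1.5845.
Because AUC varies inversely with clearance, the combined effect is 1 / 1.5845 = 0.631.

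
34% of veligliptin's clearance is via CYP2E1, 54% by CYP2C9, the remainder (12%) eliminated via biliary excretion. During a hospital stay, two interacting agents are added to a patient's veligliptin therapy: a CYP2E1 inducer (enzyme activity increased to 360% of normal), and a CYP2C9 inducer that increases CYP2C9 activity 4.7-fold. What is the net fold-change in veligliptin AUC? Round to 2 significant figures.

0.26

CYP2E1: 0.34 × 3.6 = 1.224
CYP2C9: 0.54 × 4.7 = 2.538
Other: 0.12 (unchanged)
New clearance relative to baseline: 1.224 + 2.538 + 0.12 = 3.882.
Net AUC ratio = 1 / 3.882 = 0.26.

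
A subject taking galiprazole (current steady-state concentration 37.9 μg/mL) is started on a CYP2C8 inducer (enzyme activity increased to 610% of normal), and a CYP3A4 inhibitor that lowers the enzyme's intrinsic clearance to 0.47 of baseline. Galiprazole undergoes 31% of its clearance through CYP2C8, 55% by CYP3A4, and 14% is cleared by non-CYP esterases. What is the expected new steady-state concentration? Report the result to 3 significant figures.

16.6 μg/mL

The CYP2C8 pathway (31% of clearance) rises to 6.1× activity: 0.31 × 6.1 = 1.891.
The CYP3A4 pathway (55% of clearance) drops to 0.47× activity: 0.55 × 0.47 = 0.2585.
The remaining 14% of clearance is unaffected.
CL_new/CL_old = 1.891 + 0.2585 + 0.14 = 2.2895.
New steady-state concentration = 37.9 / 2.2895 = 16.6 μg/mL (concentration scales inversely with clearance).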